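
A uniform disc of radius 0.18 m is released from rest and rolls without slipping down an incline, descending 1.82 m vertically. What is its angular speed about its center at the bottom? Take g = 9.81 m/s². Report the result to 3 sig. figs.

Here I = (1/2)MR², so the shape factor k = I/(MR²) = 0.5.
Since it rolls without slipping, ω = v/R and KE = ½Mv² + ½Iω² = ½(1+k)Mv² = (3/4)Mv².
Energy conservation Mgh = ½(1+k)Mv² gives v = √(2gh/(1+k)) = √(2 × 9.81 × 1.82 / 1.5) = 4.879 m/s.
The angular speed follows from ω = v/R = 4.879/0.18 ≈ 27.1 rad/s.

ω ≈ 27.1 rad/s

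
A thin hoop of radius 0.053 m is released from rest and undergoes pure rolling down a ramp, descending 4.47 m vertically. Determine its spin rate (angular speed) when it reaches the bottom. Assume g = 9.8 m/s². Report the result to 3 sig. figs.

The moment of inertia is MR², giving k ≡ I/(MR²) = 1.
Since it rolls without slipping, ω = v/R and KE = ½Mv² + ½Iω² = ½(1+k)Mv² = Mv².
Energy conservation Mgh = ½(1+k)Mv² gives v = √(2gh/(1+k)) = √(2 × 9.8 × 4.47 / 2) = 6.619 m/s.
The angular speed follows from ω = v/R = 6.619/0.053 ≈ 125 rad/s.

ω ≈ 125 rad/s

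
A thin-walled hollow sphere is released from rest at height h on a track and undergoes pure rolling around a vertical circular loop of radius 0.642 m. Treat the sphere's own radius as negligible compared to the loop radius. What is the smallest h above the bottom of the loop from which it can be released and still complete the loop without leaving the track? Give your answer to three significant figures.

With I = (2/3)MR², the ratio k = I/(MR²) is 2/3.
At the top of the loop, the minimum-contact condition is Mg = Mv_top²/r, so v_top² = gr.
With ω = v/R, the kinetic energy at speed v is ½(1+k)Mv² = (5/6)Mv².
Energy conservation from release (height h) to the top (height 2r): Mgh = Mg(2r) + (5/6)M·gr.
Thus h_min = 2r + (1+k)r/2 = r(2 + 1.667/2) = 0.642 × 2.833 ≈ 1.82 m.

h_min ≈ 1.82 m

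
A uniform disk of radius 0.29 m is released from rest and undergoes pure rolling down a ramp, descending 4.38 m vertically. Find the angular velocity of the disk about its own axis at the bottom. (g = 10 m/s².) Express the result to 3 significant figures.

With I = (1/2)MR², the ratio k = I/(MR²) is 0.5.
Pure rolling means v = ωR; then KE = ½Mv² + ½I(v/R)² = ½(1+k)Mv² = (3/4)Mv².
Energy conservation Mgh = ½(1+k)Mv² gives v = √(2gh/(1+k)) = √(2 × 10 × 4.38 / 1.5) = 7.642 m/s.
The angular speed follows from ω = v/R = 7.642/0.29 ≈ 26.4 rad/s.

ω ≈ 26.4 rad/s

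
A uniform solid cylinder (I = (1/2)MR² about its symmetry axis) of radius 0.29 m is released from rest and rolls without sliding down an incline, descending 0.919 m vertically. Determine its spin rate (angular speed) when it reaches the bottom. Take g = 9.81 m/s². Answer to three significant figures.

ω ≈ 12.0 rad/s

For this body I = (1/2)MR², i.e. k = I/(MR²) = 0.5.
Rolling without slipping gives ω = v/R, so the total kinetic energy is ½Mv² + ½Iω² = ½(1+k)Mv² = (3/4)Mv².
Energy conservation Mgh = ½(1+k)Mv² gives v = √(2gh/(1+k)) = √(2 × 9.81 × 0.919 / 1.5) = 3.467 m/s.
Then ω = v/R = 3.467 / 0.29 ≈ 12.0 rad/s.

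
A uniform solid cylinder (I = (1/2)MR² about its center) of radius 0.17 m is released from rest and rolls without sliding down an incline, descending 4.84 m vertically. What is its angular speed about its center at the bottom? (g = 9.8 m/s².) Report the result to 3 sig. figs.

ω ≈ 46.8 rad/s

The moment of inertia is (1/2)MR², giving k ≡ I/(MR²) = 0.5.
Since it rolls without slipping, ω = v/R and KE = ½Mv² + ½Iω² = ½(1+k)Mv² = (3/4)Mv².
Energy conservation Mgh = ½(1+k)Mv² gives v = √(2gh/(1+k)) = √(2 × 9.8 × 4.84 / 1.5) = 7.953 m/s.
Then ω = v/R = 7.953 / 0.17 ≈ 46.8 rad/s.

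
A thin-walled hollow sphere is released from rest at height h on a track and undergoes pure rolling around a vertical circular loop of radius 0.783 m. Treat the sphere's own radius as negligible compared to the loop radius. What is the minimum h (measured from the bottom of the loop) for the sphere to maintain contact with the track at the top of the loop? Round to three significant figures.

h_min ≈ 2.22 m

The moment of inertia is (2/3)MR², giving k ≡ I/(MR²) = 2/3.
At the top of the loop, the minimum-contact condition is Mg = Mv_top²/r, so v_top² = gr.
With ω = v/R, the kinetic energy at speed v is ½(1+k)Mv² = (5/6)Mv².
Energy conservation from release (height h) to the top (height 2r): Mgh = Mg(2r) + (5/6)M·gr.
Thus h_min = 2r + (1+k)r/2 = r(2 + 1.667/2) = 0.783 × 2.833 ≈ 2.22 m.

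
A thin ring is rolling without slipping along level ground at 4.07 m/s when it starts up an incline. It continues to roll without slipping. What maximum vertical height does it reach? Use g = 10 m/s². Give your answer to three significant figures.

h ≈ 1.66 m

Here I = MR², so the shape factor k = I/(MR²) = 1.
The rolling condition ω = v/R makes the rotational term ½I(v/R)² = ½kMv², so KE_total = ½(1+k)Mv² = Mv².
All of this converts to potential energy at the highest point: Mv₀² = Mgh.
Thus h = (1+k)v₀²/(2g) = 2 × 4.07² / (2 × 10) ≈ 1.66 m.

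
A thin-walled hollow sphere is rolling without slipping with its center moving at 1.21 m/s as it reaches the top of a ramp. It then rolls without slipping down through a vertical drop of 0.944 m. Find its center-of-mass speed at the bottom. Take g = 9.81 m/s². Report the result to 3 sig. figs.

For this body I = (2/3)MR², i.e. k = I/(MR²) = 2/3.
Rolling without slipping gives ω = v/R, so the total kinetic energy is ½Mv² + ½Iω² = ½(1+k)Mv² = (5/6)Mv².
Energy conservation: (5/6)Mv₀² + Mgh = (5/6)Mv², so v² = v₀² + 2gh/(1+k).
v = √(1.21² + 2×9.81×0.944/1.667) = √12.58 ≈ 3.55 m/s.

v ≈ 3.55 m/s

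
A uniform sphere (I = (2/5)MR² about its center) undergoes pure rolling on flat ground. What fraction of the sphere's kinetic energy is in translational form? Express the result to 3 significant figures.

With I = (2/5)MR², the ratio k = I/(MR²) is 0.4.
Since ω = v/R, the translational part is ½Mv² and the rotational part is ½I(v/R)² = ½kMv²; the total is ½(1+k)Mv².
The translational fraction is therefore 1/(1+k) = 1/1.4 ≈ 0.714.

fraction ≈ 0.714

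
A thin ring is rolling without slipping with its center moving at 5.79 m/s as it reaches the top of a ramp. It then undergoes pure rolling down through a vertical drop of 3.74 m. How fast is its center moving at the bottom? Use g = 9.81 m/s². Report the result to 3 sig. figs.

v ≈ 8.38 m/s

Here I = MR², so the shape factor k = I/(MR²) = 1.
The rolling condition ω = v/R makes the rotational term ½I(v/R)² = ½kMv², so KE_total = ½(1+k)Mv² = Mv².
Conserving energy between top and bottom: Mv² = Mv₀² + Mgh, hence v² = v₀² + 2gh/(1+k).
v = √(5.79² + 2×9.81×3.74/2) = √70.21 ≈ 8.38 m/s.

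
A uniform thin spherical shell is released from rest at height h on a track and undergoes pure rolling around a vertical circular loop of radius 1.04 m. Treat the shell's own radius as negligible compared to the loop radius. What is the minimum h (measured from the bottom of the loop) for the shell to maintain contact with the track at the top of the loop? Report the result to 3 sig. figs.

h_min ≈ 2.95 m

The moment of inertia is (2/3)MR², giving k ≡ I/(MR²) = 2/3.
At the top, contact is just lost when gravity alone supplies the centripetal force: Mg = Mv_top²/r, i.e. v_top² = gr.
With ω = v/R, the kinetic energy at speed v is ½(1+k)Mv² = (5/6)Mv².
Energy conservation from release (height h) to the top (height 2r): Mgh = Mg(2r) + (5/6)M·gr.
Thus h_min = 2r + (1+k)r/2 = r(2 + 1.667/2) = 1.04 × 2.833 ≈ 2.95 m.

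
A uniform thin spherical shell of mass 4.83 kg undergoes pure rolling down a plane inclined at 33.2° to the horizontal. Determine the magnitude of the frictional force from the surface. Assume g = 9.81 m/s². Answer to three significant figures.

f ≈ 10.4 N

Here I = (2/3)MR², so the shape factor k = I/(MR²) = 2/3.
Along the incline Mg sinθ − f = Ma, and torque about the center fR = Iα = kMR²(a/R) gives f = kMa.
Combining, a = g sinθ/(1+k) and f = kMa = kMg sinθ/(1+k).
f = (2/3) × 4.83 × 9.81 × sin33.2° / 1.667 ≈ 10.4 N.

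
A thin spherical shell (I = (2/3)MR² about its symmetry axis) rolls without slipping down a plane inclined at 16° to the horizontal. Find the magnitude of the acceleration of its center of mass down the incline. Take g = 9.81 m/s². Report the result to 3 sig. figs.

Here I = (2/3)MR², so the shape factor k = I/(MR²) = 2/3.
Along the incline Mg sinθ − f = Ma, and torque about the center fR = Iα = kMR²(a/R) gives f = kMa.
Eliminating f: Mg sinθ = (1+k)Ma, so a = g sinθ/(1+k) = 9.81 × sin16° / 1.667 ≈ 1.62 m/s².

a ≈ 1.62 m/s²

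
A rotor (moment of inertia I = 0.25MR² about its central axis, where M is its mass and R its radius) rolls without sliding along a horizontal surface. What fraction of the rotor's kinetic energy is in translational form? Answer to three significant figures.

Here I = 0.25MR², so the shape factor k = I/(MR²) = 0.25.
Since ω = v/R, the translational part is ½Mv² and the rotational part is ½I(v/R)² = ½kMv²; the total is ½(1+k)Mv².
The translational fraction is therefore 1/(1+k) = 1/1.25 ≈ 0.800.

fraction ≈ 0.800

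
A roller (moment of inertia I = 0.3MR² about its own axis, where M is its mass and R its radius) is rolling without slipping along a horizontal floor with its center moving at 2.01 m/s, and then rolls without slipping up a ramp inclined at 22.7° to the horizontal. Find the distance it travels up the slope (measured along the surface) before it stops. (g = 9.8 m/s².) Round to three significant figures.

d ≈ 0.694 m

Here I = 0.3MR², so the shape factor k = I/(MR²) = 0.3.
Rolling without slipping gives ω = v/R, so the total kinetic energy is ½Mv² + ½Iω² = ½(1+k)Mv² = (13/20)Mv².
Setting this equal to Mgh gives the vertical rise h = (1+k)v₀²/(2g) = 1.3×2.01²/(2×9.8) = 0.268 m.
The distance along the slope is d = h/sinθ = 0.268/sin22.7° ≈ 0.694 m.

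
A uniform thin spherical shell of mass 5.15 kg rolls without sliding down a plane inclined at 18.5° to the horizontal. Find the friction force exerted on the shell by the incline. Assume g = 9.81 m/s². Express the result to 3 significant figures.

f ≈ 6.41 N

Here I = (2/3)MR², so the shape factor k = I/(MR²) = 2/3.
Newton's second law down the slope: Mg sinθ − f = Ma. The torque equation fR = Iα (with α = a/R) gives f = kMa.
Combining, a = g sinθ/(1+k) and f = kMa = kMg sinθ/(1+k).
f = (2/3) × 5.15 × 9.81 × sin18.5° / 1.667 ≈ 6.41 N.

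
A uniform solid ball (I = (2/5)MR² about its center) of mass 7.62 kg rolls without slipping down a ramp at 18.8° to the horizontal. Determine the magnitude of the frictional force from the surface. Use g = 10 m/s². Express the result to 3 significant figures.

f ≈ 7.02 N

Here I = (2/5)MR², so the shape factor k = I/(MR²) = 0.4.
Newton's second law down the slope: Mg sinθ − f = Ma. The torque equation fR = Iα (with α = a/R) gives f = kMa.
Combining, a = g sinθ/(1+k) and f = kMa = kMg sinθ/(1+k).
f = 0.4 × 7.62 × 10 × sin18.8° / 1.4 ≈ 7.02 N.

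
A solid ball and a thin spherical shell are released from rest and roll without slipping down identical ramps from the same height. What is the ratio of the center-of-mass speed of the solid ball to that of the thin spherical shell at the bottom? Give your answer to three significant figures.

v_ratio ≈ 1.09

Each satisfies Mgh = ½(1+k)Mv² with k = I/(MR²), so v ∝ 1/√(1+k).
For the solid ball k = 0.4; for the thin spherical shell k = 2/3.
v₁/v₂ = √((1+k₂)/(1+k₁)) = √(1.667/1.4) ≈ 1.09.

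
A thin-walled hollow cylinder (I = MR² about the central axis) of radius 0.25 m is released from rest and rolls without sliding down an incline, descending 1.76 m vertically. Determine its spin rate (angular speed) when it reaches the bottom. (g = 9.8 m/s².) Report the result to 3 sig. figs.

The moment of inertia is MR², giving k ≡ I/(MR²) = 1.
Pure rolling means v = ωR; then KE = ½Mv² + ½I(v/R)² = ½(1+k)Mv² = Mv².
Energy conservation Mgh = ½(1+k)Mv² gives v = √(2gh/(1+k)) = √(2 × 9.8 × 1.76 / 2) = 4.153 m/s.
Then ω = v/R = 4.153 / 0.25 ≈ 16.6 rad/s.

ω ≈ 16.6 rad/s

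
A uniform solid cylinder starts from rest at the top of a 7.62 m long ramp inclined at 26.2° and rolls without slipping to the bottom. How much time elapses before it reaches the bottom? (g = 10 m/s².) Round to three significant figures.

Here I = (1/2)MR², so the shape factor k = I/(MR²) = 0.5.
Along the incline Mg sinθ − f = Ma, and torque about the center fR = Iα = kMR²(a/R) gives f = kMa.
Hence a = g sinθ/(1+k) = 10×sin26.2°/1.5 = 2.943 m/s².
Starting from rest, L = ½at², so t = √(2L/a) = √(2×7.62/2.943) ≈ 2.28 s.

t ≈ 2.28 s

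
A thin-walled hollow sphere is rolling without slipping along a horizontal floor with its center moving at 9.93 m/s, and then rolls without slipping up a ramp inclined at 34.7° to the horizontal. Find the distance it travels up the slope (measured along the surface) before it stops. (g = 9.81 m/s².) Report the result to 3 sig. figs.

d ≈ 14.7 m

The moment of inertia is (2/3)MR², giving k ≡ I/(MR²) = 2/3.
Pure rolling means v = ωR; then KE = ½Mv² + ½I(v/R)² = ½(1+k)Mv² = (5/6)Mv².
Setting this equal to Mgh gives the vertical rise h = (1+k)v₀²/(2g) = 1.667×9.93²/(2×9.81) = 8.376 m.
The distance along the slope is d = h/sinθ = 8.376/sin34.7° ≈ 14.7 m.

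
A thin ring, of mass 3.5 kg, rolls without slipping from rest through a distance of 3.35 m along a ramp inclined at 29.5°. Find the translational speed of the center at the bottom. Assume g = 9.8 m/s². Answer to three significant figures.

The moment of inertia is MR², giving k ≡ I/(MR²) = 1.
Pure rolling means v = ωR; then KE = ½Mv² + ½I(v/R)² = ½(1+k)Mv² = Mv².
The vertical drop is h = L sinθ = 3.35 × sin29.5° = 1.65 m.
Energy conservation: Mgh = Mv², so v = √(2gh/(1+k)) = √(2 × 9.8 × 1.65 / 2) ≈ 4.02 m/s.

v ≈ 4.02 m/s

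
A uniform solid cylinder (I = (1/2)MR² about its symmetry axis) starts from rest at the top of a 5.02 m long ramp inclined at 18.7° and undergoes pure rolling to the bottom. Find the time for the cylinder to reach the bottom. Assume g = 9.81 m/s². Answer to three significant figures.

The moment of inertia is (1/2)MR², giving k ≡ I/(MR²) = 0.5.
Along the incline Mg sinθ − f = Ma, and torque about the center fR = Iα = kMR²(a/R) gives f = kMa.
Hence a = g sinθ/(1+k) = 9.81×sin18.7°/1.5 = 2.097 m/s².
With constant a from rest, t = √(2L/a) = √(2·5.02/2.097) ≈ 2.19 s.

t ≈ 2.19 s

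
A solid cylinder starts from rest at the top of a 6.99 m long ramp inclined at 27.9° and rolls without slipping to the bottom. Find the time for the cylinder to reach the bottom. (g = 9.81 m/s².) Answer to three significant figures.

t ≈ 2.14 s

Here I = (1/2)MR², so the shape factor k = I/(MR²) = 0.5.
Newton's second law down the slope: Mg sinθ − f = Ma. The torque equation fR = Iα (with α = a/R) gives f = kMa.
Hence a = g sinθ/(1+k) = 9.81×sin27.9°/1.5 = 3.06 m/s².
With constant a from rest, t = √(2L/a) = √(2·6.99/3.06) ≈ 2.14 s.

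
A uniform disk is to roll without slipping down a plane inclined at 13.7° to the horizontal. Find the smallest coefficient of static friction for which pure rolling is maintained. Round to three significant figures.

μ_min ≈ 0.0813

Here I = (1/2)MR², so the shape factor k = I/(MR²) = 0.5.
Newton's second law down the slope: Mg sinθ − f = Ma. The torque equation fR = Iα (with α = a/R) gives f = kMa.
These give a = g sinθ/(1+k) and the required friction f = kMg sinθ/(1+k).
The normal force is N = Mg cosθ, so μ_min = f/N = k tanθ/(1+k).
μ_min = 0.5 × tan13.7° / 1.5 ≈ 0.0813.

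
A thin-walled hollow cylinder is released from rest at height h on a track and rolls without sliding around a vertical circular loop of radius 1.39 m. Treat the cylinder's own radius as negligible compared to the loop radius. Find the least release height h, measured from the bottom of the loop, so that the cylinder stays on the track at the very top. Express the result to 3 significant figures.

Here I = MR², so the shape factor k = I/(MR²) = 1.
At the top of the loop, the minimum-contact condition is Mg = Mv_top²/r, so v_top² = gr.
With ω = v/R, the kinetic energy at speed v is ½(1+k)Mv² = Mv².
Energy conservation from release (height h) to the top (height 2r): Mgh = Mg(2r) + M·gr.
Thus h_min = 2r + (1+k)r/2 = r(2 + 2/2) = 1.39 × 3 ≈ 4.17 m.

h_min ≈ 4.17 m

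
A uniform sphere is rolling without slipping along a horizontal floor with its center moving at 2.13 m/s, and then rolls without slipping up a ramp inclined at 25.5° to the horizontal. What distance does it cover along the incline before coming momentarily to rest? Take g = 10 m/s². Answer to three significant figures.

The moment of inertia is (2/5)MR², giving k ≡ I/(MR²) = 0.4.
Pure rolling means v = ωR; then KE = ½Mv² + ½I(v/R)² = ½(1+k)Mv² = (7/10)Mv².
Setting this equal to Mgh gives the vertical rise h = (1+k)v₀²/(2g) = 1.4×2.13²/(2×10) = 0.3176 m.
Along the incline, d = h/sinθ = 0.3176/sin25.5° ≈ 0.738 m.

d ≈ 0.738 m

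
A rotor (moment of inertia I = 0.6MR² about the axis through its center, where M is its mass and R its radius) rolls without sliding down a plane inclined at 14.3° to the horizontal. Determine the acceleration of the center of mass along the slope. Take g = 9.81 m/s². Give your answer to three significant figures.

For this body I = 0.6MR², i.e. k = I/(MR²) = 0.6.
Translational: Mg sinθ − f = Ma. Rotational about the CM: fR = Iα = kMRa, so f = kMa.
Eliminating f: Mg sinθ = (1+k)Ma, so a = g sinθ/(1+k) = 9.81 × sin14.3° / 1.6 ≈ 1.51 m/s².

a ≈ 1.51 m/s²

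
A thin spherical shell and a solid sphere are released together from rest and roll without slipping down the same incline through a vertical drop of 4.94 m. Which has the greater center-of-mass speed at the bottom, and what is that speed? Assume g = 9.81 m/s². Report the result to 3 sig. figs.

For rolling without slipping, Mgh = ½(1+k)Mv² where k = I/(MR²), so v = √(2gh/(1+k)).
Thin spherical shell: k = 2/3, giving v = √(2×9.81×4.94/1.667) = 7.626 m/s.
Solid sphere: k = 0.4, giving v = √(2×9.81×4.94/1.4) = 8.32 m/s.
The smaller k wins: the solid sphere, at ≈ 8.32 m/s.

the solid sphere, at v ≈ 8.32 m/s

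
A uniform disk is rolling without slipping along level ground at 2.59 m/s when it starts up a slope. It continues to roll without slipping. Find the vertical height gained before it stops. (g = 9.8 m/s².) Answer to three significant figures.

Here I = (1/2)MR², so the shape factor k = I/(MR²) = 0.5.
Since it rolls without slipping, ω = v/R and KE = ½Mv² + ½Iω² = ½(1+k)Mv² = (3/4)Mv².
At the top the kinetic energy is zero, so (3/4)Mv₀² = Mgh.
Thus h = (1+k)v₀²/(2g) = 1.5 × 2.59² / (2 × 9.8) ≈ 0.513 m.

h ≈ 0.513 m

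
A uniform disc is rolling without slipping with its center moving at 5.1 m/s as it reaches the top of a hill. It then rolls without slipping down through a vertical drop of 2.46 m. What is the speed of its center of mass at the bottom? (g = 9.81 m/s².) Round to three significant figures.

The moment of inertia is (1/2)MR², giving k ≡ I/(MR²) = 0.5.
Since it rolls without slipping, ω = v/R and KE = ½Mv² + ½Iω² = ½(1+k)Mv² = (3/4)Mv².
Conserving energy between top and bottom: (3/4)Mv² = (3/4)Mv₀² + Mgh, hence v² = v₀² + 2gh/(1+k).
v = √(5.1² + 2×9.81×2.46/1.5) = √58.19 ≈ 7.63 m/s.

v ≈ 7.63 m/s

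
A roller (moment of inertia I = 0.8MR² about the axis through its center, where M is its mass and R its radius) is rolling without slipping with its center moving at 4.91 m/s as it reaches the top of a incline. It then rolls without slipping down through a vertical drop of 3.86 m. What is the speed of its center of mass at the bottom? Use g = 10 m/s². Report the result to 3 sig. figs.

The moment of inertia is 0.8MR², giving k ≡ I/(MR²) = 0.8.
Pure rolling means v = ωR; then KE = ½Mv² + ½I(v/R)² = ½(1+k)Mv² = (9/10)Mv².
Energy conservation: (9/10)Mv₀² + Mgh = (9/10)Mv², so v² = v₀² + 2gh/(1+k).
v = √(4.91² + 2×10×3.86/1.8) = √67 ≈ 8.19 m/s.

v ≈ 8.19 m/s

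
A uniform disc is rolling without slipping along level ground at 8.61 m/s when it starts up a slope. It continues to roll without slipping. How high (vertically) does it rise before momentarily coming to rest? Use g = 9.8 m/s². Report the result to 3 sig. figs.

The moment of inertia is (1/2)MR², giving k ≡ I/(MR²) = 0.5.
Since it rolls without slipping, ω = v/R and KE = ½Mv² + ½Iω² = ½(1+k)Mv² = (3/4)Mv².
At the top the kinetic energy is zero, so (3/4)Mv₀² = Mgh.
Thus h = (1+k)v₀²/(2g) = 1.5 × 8.61² / (2 × 9.8) ≈ 5.67 m.

h ≈ 5.67 m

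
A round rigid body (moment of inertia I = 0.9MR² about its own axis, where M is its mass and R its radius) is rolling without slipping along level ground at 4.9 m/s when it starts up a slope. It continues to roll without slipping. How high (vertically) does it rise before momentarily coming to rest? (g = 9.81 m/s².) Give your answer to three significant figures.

h ≈ 2.33 m

The moment of inertia is 0.9MR², giving k ≡ I/(MR²) = 0.9.
The rolling condition ω = v/R makes the rotational term ½I(v/R)² = ½kMv², so KE_total = ½(1+k)Mv² = (19/20)Mv².
At the top the kinetic energy is zero, so (19/20)Mv₀² = Mgh.
Thus h = (1+k)v₀²/(2g) = 1.9 × 4.9² / (2 × 9.81) ≈ 2.33 m.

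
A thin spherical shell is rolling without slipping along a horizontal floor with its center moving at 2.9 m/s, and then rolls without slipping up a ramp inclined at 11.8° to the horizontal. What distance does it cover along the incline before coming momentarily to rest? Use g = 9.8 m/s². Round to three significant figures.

Here I = (2/3)MR², so the shape factor k = I/(MR²) = 2/3.
Pure rolling means v = ωR; then KE = ½Mv² + ½I(v/R)² = ½(1+k)Mv² = (5/6)Mv².
Setting this equal to Mgh gives the vertical rise h = (1+k)v₀²/(2g) = 1.667×2.9²/(2×9.8) = 0.7151 m.
The distance along the slope is d = h/sinθ = 0.7151/sin11.8° ≈ 3.50 m.

d ≈ 3.50 m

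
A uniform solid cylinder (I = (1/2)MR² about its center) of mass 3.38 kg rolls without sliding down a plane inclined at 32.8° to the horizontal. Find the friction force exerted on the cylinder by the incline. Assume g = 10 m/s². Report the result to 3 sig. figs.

f ≈ 6.10 N

With I = (1/2)MR², the ratio k = I/(MR²) is 0.5.
Along the incline Mg sinθ − f = Ma, and torque about the center fR = Iα = kMR²(a/R) gives f = kMa.
Combining, a = g sinθ/(1+k) and f = kMa = kMg sinθ/(1+k).
f = 0.5 × 3.38 × 10 × sin32.8° / 1.5 ≈ 6.10 N.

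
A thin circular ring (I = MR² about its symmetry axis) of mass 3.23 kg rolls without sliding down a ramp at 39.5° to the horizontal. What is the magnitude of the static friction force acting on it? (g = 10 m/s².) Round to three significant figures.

Here I = MR², so the shape factor k = I/(MR²) = 1.
Along the incline Mg sinθ − f = Ma, and torque about the center fR = Iα = kMR²(a/R) gives f = kMa.
Combining, a = g sinθ/(1+k) and f = kMa = kMg sinθ/(1+k).
f = 1 × 3.23 × 10 × sin39.5° / 2 ≈ 10.3 N.

f ≈ 10.3 N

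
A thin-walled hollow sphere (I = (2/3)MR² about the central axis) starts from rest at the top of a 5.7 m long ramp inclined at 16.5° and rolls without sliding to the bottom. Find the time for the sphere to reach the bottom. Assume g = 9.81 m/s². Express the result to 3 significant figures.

Here I = (2/3)MR², so the shape factor k = I/(MR²) = 2/3.
Newton's second law down the slope: Mg sinθ − f = Ma. The torque equation fR = Iα (with α = a/R) gives f = kMa.
Hence a = g sinθ/(1+k) = 9.81×sin16.5°/1.667 = 1.672 m/s².
Starting from rest, L = ½at², so t = √(2L/a) = √(2×5.7/1.672) ≈ 2.61 s.

t ≈ 2.61 s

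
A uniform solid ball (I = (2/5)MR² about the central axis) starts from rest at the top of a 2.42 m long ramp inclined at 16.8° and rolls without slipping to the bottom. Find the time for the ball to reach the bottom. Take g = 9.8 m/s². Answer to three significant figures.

Here I = (2/5)MR², so the shape factor k = I/(MR²) = 0.4.
Newton's second law down the slope: Mg sinθ − f = Ma. The torque equation fR = Iα (with α = a/R) gives f = kMa.
Hence a = g sinθ/(1+k) = 9.8×sin16.8°/1.4 = 2.023 m/s².
Starting from rest, L = ½at², so t = √(2L/a) = √(2×2.42/2.023) ≈ 1.55 s.

t ≈ 1.55 s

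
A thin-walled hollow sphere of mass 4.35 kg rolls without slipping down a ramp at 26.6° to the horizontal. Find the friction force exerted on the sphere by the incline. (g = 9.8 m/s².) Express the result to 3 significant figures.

The moment of inertia is (2/3)MR², giving k ≡ I/(MR²) = 2/3.
Along the incline Mg sinθ − f = Ma, and torque about the center fR = Iα = kMR²(a/R) gives f = kMa.
Combining, a = g sinθ/(1+k) and f = kMa = kMg sinθ/(1+k).
f = (2/3) × 4.35 × 9.8 × sin26.6° / 1.667 ≈ 7.64 N.

f ≈ 7.64 N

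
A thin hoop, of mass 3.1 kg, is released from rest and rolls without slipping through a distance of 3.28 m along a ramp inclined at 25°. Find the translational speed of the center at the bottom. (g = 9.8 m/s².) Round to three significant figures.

The moment of inertia is MR², giving k ≡ I/(MR²) = 1.
The rolling condition ω = v/R makes the rotational term ½I(v/R)² = ½kMv², so KE_total = ½(1+k)Mv² = Mv².
The vertical drop is h = L sinθ = 3.28 × sin25° = 1.386 m.
Setting Mgh = Mv² gives v = √(2gh/(1+k)) = √(2·9.8·1.386/2) ≈ 3.69 m/s.

v ≈ 3.69 m/s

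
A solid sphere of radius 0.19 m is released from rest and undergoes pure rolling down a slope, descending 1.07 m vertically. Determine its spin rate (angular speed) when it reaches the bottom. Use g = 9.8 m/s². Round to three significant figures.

ω ≈ 20.4 rad/s

With I = (2/5)MR², the ratio k = I/(MR²) is 0.4.
Since it rolls without slipping, ω = v/R and KE = ½Mv² + ½Iω² = ½(1+k)Mv² = (7/10)Mv².
Energy conservation Mgh = ½(1+k)Mv² gives v = √(2gh/(1+k)) = √(2 × 9.8 × 1.07 / 1.4) = 3.87 m/s.
Then ω = v/R = 3.87 / 0.19 ≈ 20.4 rad/s.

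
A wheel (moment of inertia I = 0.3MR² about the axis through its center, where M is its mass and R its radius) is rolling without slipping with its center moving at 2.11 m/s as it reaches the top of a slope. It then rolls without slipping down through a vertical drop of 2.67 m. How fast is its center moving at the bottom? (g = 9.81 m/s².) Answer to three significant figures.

Here I = 0.3MR², so the shape factor k = I/(MR²) = 0.3.
Since it rolls without slipping, ω = v/R and KE = ½Mv² + ½Iω² = ½(1+k)Mv² = (13/20)Mv².
Conserving energy between top and bottom: (13/20)Mv² = (13/20)Mv₀² + Mgh, hence v² = v₀² + 2gh/(1+k).
v = √(2.11² + 2×9.81×2.67/1.3) = √44.75 ≈ 6.69 m/s.

v ≈ 6.69 m/s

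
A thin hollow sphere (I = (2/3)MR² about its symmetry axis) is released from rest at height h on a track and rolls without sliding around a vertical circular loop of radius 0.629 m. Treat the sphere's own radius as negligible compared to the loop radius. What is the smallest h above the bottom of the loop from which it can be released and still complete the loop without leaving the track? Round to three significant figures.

The moment of inertia is (2/3)MR², giving k ≡ I/(MR²) = 2/3.
At the top, contact is just lost when gravity alone supplies the centripetal force: Mg = Mv_top²/r, i.e. v_top² = gr.
With ω = v/R, the kinetic energy at speed v is ½(1+k)Mv² = (5/6)Mv².
Energy conservation from release (height h) to the top (height 2r): Mgh = Mg(2r) + (5/6)M·gr.
Thus h_min = 2r + (1+k)r/2 = r(2 + 1.667/2) = 0.629 × 2.833 ≈ 1.78 m.

h_min ≈ 1.78 m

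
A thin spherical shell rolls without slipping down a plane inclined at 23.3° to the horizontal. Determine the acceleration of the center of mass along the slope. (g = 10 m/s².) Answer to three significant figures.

a ≈ 2.37 m/s²

Here I = (2/3)MR², so the shape factor k = I/(MR²) = 2/3.
Translational: Mg sinθ − f = Ma. Rotational about the CM: fR = Iα = kMRa, so f = kMa.
Eliminating f: Mg sinθ = (1+k)Ma, so a = g sinθ/(1+k) = 10 × sin23.3° / 1.667 ≈ 2.37 m/s².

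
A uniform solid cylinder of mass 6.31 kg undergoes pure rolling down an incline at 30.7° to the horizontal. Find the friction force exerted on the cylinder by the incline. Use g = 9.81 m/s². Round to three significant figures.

With I = (1/2)MR², the ratio k = I/(MR²) is 0.5.
Along the incline Mg sinθ − f = Ma, and torque about the center fR = Iα = kMR²(a/R) gives f = kMa.
Combining, a = g sinθ/(1+k) and f = kMa = kMg sinθ/(1+k).
f = 0.5 × 6.31 × 9.81 × sin30.7° / 1.5 ≈ 10.5 N.

f ≈ 10.5 N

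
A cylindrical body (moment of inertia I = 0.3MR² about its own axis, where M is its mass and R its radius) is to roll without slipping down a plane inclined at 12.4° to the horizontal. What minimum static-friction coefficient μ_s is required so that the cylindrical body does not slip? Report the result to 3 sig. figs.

μ_min ≈ 0.0507

With I = 0.3MR², the ratio k = I/(MR²) is 0.3.
Translational: Mg sinθ − f = Ma. Rotational about the CM: fR = Iα = kMRa, so f = kMa.
These give a = g sinθ/(1+k) and the required friction f = kMg sinθ/(1+k).
The normal force is N = Mg cosθ, so μ_min = f/N = k tanθ/(1+k).
μ_min = 0.3 × tan12.4° / 1.3 ≈ 0.0507.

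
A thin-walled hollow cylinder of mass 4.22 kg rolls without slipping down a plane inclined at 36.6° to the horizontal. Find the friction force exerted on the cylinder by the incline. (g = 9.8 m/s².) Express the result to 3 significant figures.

f ≈ 12.3 N

With I = MR², the ratio k = I/(MR²) is 1.
Translational: Mg sinθ − f = Ma. Rotational about the CM: fR = Iα = kMRa, so f = kMa.
Combining, a = g sinθ/(1+k) and f = kMa = kMg sinθ/(1+k).
f = 1 × 4.22 × 9.8 × sin36.6° / 2 ≈ 12.3 N.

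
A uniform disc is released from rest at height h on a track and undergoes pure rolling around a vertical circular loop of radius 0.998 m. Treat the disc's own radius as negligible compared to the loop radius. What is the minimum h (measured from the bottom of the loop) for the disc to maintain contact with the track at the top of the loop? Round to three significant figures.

h_min ≈ 2.74 m

For this body I = (1/2)MR², i.e. k = I/(MR²) = 0.5.
At the top of the loop, the minimum-contact condition is Mg = Mv_top²/r, so v_top² = gr.
With ω = v/R, the kinetic energy at speed v is ½(1+k)Mv² = (3/4)Mv².
Energy conservation from release (height h) to the top (height 2r): Mgh = Mg(2r) + (3/4)M·gr.
Thus h_min = 2r + (1+k)r/2 = r(2 + 1.5/2) = 0.998 × 2.75 ≈ 2.74 m.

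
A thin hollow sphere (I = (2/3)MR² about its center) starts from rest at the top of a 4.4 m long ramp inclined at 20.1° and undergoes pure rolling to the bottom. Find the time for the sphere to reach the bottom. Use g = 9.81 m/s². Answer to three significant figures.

The moment of inertia is (2/3)MR², giving k ≡ I/(MR²) = 2/3.
Newton's second law down the slope: Mg sinθ − f = Ma. The torque equation fR = Iα (with α = a/R) gives f = kMa.
Hence a = g sinθ/(1+k) = 9.81×sin20.1°/1.667 = 2.023 m/s².
Starting from rest, L = ½at², so t = √(2L/a) = √(2×4.4/2.023) ≈ 2.09 s.

t ≈ 2.09 s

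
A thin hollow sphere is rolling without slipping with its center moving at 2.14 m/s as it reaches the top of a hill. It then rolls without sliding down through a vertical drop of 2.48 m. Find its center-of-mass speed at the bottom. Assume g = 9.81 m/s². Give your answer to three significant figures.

With I = (2/3)MR², the ratio k = I/(MR²) is 2/3.
Pure rolling means v = ωR; then KE = ½Mv² + ½I(v/R)² = ½(1+k)Mv² = (5/6)Mv².
Energy conservation: (5/6)Mv₀² + Mgh = (5/6)Mv², so v² = v₀² + 2gh/(1+k).
v = √(2.14² + 2×9.81×2.48/1.667) = √33.77 ≈ 5.81 m/s.

v ≈ 5.81 m/s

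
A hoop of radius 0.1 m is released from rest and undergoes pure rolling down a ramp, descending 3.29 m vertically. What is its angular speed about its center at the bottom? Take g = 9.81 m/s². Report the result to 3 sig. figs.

The moment of inertia is MR², giving k ≡ I/(MR²) = 1.
Since it rolls without slipping, ω = v/R and KE = ½Mv² + ½Iω² = ½(1+k)Mv² = Mv².
Energy conservation Mgh = ½(1+k)Mv² gives v = √(2gh/(1+k)) = √(2 × 9.81 × 3.29 / 2) = 5.681 m/s.
The angular speed follows from ω = v/R = 5.681/0.1 ≈ 56.8 rad/s.

ω ≈ 56.8 rad/s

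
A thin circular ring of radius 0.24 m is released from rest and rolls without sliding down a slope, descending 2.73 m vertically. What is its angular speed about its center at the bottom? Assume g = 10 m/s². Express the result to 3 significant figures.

ω ≈ 21.8 rad/s

Here I = MR², so the shape factor k = I/(MR²) = 1.
Rolling without slipping gives ω = v/R, so the total kinetic energy is ½Mv² + ½Iω² = ½(1+k)Mv² = Mv².
Energy conservation Mgh = ½(1+k)Mv² gives v = √(2gh/(1+k)) = √(2 × 10 × 2.73 / 2) = 5.225 m/s.
Then ω = v/R = 5.225 / 0.24 ≈ 21.8 rad/s.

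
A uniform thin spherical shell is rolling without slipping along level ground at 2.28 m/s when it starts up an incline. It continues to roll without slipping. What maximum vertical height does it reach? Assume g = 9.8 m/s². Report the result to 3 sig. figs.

Here I = (2/3)MR², so the shape factor k = I/(MR²) = 2/3.
Pure rolling means v = ωR; then KE = ½Mv² + ½I(v/R)² = ½(1+k)Mv² = (5/6)Mv².
All of this converts to potential energy at the highest point: (5/6)Mv₀² = Mgh.
Thus h = (1+k)v₀²/(2g) = 1.667 × 2.28² / (2 × 9.8) ≈ 0.442 m.

h ≈ 0.442 m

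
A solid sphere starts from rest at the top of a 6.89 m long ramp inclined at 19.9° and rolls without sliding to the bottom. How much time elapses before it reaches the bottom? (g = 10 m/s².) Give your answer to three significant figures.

t ≈ 2.38 s

For this body I = (2/5)MR², i.e. k = I/(MR²) = 0.4.
Translational: Mg sinθ − f = Ma. Rotational about the CM: fR = Iα = kMRa, so f = kMa.
Hence a = g sinθ/(1+k) = 10×sin19.9°/1.4 = 2.431 m/s².
With constant a from rest, t = √(2L/a) = √(2·6.89/2.431) ≈ 2.38 s.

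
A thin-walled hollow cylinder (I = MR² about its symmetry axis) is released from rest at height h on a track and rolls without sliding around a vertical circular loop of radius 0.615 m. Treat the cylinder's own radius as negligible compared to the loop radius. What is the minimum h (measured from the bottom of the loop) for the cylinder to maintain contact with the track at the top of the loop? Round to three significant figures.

The moment of inertia is MR², giving k ≡ I/(MR²) = 1.
At the top, contact is just lost when gravity alone supplies the centripetal force: Mg = Mv_top²/r, i.e. v_top² = gr.
With ω = v/R, the kinetic energy at speed v is ½(1+k)Mv² = Mv².
Energy conservation from release (height h) to the top (height 2r): Mgh = Mg(2r) + M·gr.
Thus h_min = 2r + (1+k)r/2 = r(2 + 2/2) = 0.615 × 3 ≈ 1.85 m.

h_min ≈ 1.85 m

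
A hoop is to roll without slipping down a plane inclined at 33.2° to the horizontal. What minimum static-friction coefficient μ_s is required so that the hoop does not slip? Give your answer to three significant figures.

μ_min ≈ 0.327

Here I = MR², so the shape factor k = I/(MR²) = 1.
Along the incline Mg sinθ − f = Ma, and torque about the center fR = Iα = kMR²(a/R) gives f = kMa.
These give a = g sinθ/(1+k) and the required friction f = kMg sinθ/(1+k).
With N = Mg cosθ, the no-slip condition f ≤ μN gives μ_min = f/N = k tanθ/(1+k).
μ_min = 1 × tan33.2° / 2 ≈ 0.327.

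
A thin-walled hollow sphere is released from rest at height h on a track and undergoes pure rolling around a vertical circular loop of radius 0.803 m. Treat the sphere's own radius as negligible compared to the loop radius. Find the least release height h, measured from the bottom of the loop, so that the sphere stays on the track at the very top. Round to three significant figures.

h_min ≈ 2.28 m

The moment of inertia is (2/3)MR², giving k ≡ I/(MR²) = 2/3.
At the top, contact is just lost when gravity alone supplies the centripetal force: Mg = Mv_top²/r, i.e. v_top² = gr.
With ω = v/R, the kinetic energy at speed v is ½(1+k)Mv² = (5/6)Mv².
Energy conservation from release (height h) to the top (height 2r): Mgh = Mg(2r) + (5/6)M·gr.
Thus h_min = 2r + (1+k)r/2 = r(2 + 1.667/2) = 0.803 × 2.833 ≈ 2.28 m.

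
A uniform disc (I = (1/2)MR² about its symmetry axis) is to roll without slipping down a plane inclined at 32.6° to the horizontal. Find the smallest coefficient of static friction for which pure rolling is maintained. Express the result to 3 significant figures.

μ_min ≈ 0.213

With I = (1/2)MR², the ratio k = I/(MR²) is 0.5.
Translational: Mg sinθ − f = Ma. Rotational about the CM: fR = Iα = kMRa, so f = kMa.
These give a = g sinθ/(1+k) and the required friction f = kMg sinθ/(1+k).
With N = Mg cosθ, the no-slip condition f ≤ μN gives μ_min = f/N = k tanθ/(1+k).
μ_min = 0.5 × tan32.6° / 1.5 ≈ 0.213.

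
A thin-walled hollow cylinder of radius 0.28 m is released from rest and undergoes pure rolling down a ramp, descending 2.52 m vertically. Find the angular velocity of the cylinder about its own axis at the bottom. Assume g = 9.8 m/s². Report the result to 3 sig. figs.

ω ≈ 17.7 rad/s

With I = MR², the ratio k = I/(MR²) is 1.
The rolling condition ω = v/R makes the rotational term ½I(v/R)² = ½kMv², so KE_total = ½(1+k)Mv² = Mv².
Energy conservation Mgh = ½(1+k)Mv² gives v = √(2gh/(1+k)) = √(2 × 9.8 × 2.52 / 2) = 4.97 m/s.
The angular speed follows from ω = v/R = 4.97/0.28 ≈ 17.7 rad/s.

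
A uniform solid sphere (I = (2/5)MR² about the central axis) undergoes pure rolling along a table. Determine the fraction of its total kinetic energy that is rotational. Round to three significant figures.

fraction ≈ 0.286

For this body I = (2/5)MR², i.e. k = I/(MR²) = 0.4.
With ω = v/R, KE_trans = ½Mv² and KE_rot = ½Iω² = ½kMv², so KE_total = ½(1+k)Mv².
The rotational fraction is therefore k/(1+k) = 0.4/1.4 ≈ 0.286.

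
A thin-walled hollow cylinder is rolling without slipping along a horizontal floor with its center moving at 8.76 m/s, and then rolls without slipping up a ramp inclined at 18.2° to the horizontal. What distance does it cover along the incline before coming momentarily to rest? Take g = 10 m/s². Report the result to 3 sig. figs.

d ≈ 24.6 m

Here I = MR², so the shape factor k = I/(MR²) = 1.
Since it rolls without slipping, ω = v/R and KE = ½Mv² + ½Iω² = ½(1+k)Mv² = Mv².
Setting this equal to Mgh gives the vertical rise h = (1+k)v₀²/(2g) = 2×8.76²/(2×10) = 7.674 m.
The distance along the slope is d = h/sinθ = 7.674/sin18.2° ≈ 24.6 m.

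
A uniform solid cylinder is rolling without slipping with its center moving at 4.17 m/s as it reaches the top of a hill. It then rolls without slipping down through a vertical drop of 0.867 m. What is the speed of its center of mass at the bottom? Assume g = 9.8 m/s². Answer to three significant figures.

v ≈ 5.36 m/s

Here I = (1/2)MR², so the shape factor k = I/(MR²) = 0.5.
The rolling condition ω = v/R makes the rotational term ½I(v/R)² = ½kMv², so KE_total = ½(1+k)Mv² = (3/4)Mv².
Conserving energy between top and bottom: (3/4)Mv² = (3/4)Mv₀² + Mgh, hence v² = v₀² + 2gh/(1+k).
v = √(4.17² + 2×9.8×0.867/1.5) = √28.72 ≈ 5.36 m/s.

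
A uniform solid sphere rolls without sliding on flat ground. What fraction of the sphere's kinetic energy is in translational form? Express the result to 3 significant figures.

fraction ≈ 0.714

The moment of inertia is (2/5)MR², giving k ≡ I/(MR²) = 0.4.
Since ω = v/R, the translational part is ½Mv² and the rotational part is ½I(v/R)² = ½kMv²; the total is ½(1+k)Mv².
The translational fraction is therefore 1/(1+k) = 1/1.4 ≈ 0.714.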